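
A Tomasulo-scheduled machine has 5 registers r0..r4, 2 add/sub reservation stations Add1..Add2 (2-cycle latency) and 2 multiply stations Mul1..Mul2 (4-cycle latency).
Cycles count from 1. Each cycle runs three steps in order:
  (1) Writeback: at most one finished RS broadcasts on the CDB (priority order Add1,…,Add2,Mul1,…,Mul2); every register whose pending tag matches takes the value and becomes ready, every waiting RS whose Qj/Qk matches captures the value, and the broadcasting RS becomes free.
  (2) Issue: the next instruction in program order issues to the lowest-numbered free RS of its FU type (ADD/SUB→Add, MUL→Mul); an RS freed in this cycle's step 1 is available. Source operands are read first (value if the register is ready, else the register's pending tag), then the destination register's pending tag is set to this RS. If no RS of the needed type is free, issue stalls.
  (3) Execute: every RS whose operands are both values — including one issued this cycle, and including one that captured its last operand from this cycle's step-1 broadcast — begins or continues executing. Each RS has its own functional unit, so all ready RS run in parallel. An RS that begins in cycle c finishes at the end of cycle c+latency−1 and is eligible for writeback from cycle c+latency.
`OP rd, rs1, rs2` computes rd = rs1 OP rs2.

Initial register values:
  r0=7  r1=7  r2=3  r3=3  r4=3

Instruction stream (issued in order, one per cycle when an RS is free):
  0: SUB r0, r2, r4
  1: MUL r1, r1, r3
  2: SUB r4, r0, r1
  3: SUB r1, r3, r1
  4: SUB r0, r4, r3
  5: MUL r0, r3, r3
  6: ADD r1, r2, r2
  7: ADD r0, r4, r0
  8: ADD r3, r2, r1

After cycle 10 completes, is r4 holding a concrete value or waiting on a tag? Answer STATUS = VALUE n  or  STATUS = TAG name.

STATUS = VALUE -21

  c1: issue SUB r0<-Add1  regs: r0:Add1,r1:7,r2:3,r3:3,r4:3
  c2: issue MUL r1<-Mul1  regs: r0:Add1,r1:Mul1,r2:3,r3:3,r4:3
  c3: CDB Add1=0; issue SUB r4<-Add1  regs: r0:0,r1:Mul1,r2:3,r3:3,r4:Add1
  c4: issue SUB r1<-Add2  regs: r0:0,r1:Add2,r2:3,r3:3,r4:Add1
  c5: stall  regs: r0:0,r1:Add2,r2:3,r3:3,r4:Add1
  c6: CDB Mul1=21; stall  regs: r0:0,r1:Add2,r2:3,r3:3,r4:Add1
  c7: stall  regs: r0:0,r1:Add2,r2:3,r3:3,r4:Add1
  c8: CDB Add1=-21; issue SUB r0<-Add1  regs: r0:Add1,r1:Add2,r2:3,r3:3,r4:-21
  c9: CDB Add2=-18; issue MUL r0<-Mul1  regs: r0:Mul1,r1:-18,r2:3,r3:3,r4:-21
  c10: CDB Add1=-24; issue ADD r1<-Add1  regs: r0:Mul1,r1:Add1,r2:3,r3:3,r4:-21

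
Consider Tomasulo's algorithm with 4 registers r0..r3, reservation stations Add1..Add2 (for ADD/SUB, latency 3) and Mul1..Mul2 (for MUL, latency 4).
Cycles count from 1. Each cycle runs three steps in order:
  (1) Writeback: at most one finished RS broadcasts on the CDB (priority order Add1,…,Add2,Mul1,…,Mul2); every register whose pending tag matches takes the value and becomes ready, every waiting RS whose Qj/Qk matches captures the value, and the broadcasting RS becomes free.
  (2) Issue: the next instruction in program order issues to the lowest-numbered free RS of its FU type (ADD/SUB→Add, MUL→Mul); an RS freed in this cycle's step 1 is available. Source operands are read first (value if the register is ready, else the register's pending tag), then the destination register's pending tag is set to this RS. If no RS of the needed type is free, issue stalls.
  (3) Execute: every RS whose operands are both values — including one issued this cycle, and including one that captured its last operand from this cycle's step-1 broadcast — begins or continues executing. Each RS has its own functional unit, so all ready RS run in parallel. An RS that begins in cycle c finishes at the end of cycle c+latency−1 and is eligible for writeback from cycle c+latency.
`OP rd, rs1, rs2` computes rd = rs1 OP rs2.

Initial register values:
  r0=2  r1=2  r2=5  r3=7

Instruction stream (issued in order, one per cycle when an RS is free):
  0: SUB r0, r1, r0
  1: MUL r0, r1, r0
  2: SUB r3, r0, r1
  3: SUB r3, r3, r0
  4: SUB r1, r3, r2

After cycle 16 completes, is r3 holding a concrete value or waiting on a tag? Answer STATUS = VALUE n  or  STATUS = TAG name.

STATUS = VALUE -2

c1: issue SUB r0<-Add1 | r0:Add1,r1:2,r2:5,r3:7
c2: issue MUL r0<-Mul1 | r0:Mul1,r1:2,r2:5,r3:7
c3: issue SUB r3<-Add2 | r0:Mul1,r1:2,r2:5,r3:Add2
c4: CDB Add1=0; issue SUB r3<-Add1 | r0:Mul1,r1:2,r2:5,r3:Add1
c5: stall | r0:Mul1,r1:2,r2:5,r3:Add1
c6: stall | r0:Mul1,r1:2,r2:5,r3:Add1
c7: stall | r0:Mul1,r1:2,r2:5,r3:Add1
c8: CDB Mul1=0; stall | r0:0,r1:2,r2:5,r3:Add1
c9: stall | r0:0,r1:2,r2:5,r3:Add1
c10: stall | r0:0,r1:2,r2:5,r3:Add1
c11: CDB Add2=-2; issue SUB r1<-Add2 | r0:0,r1:Add2,r2:5,r3:Add1
c12: - | r0:0,r1:Add2,r2:5,r3:Add1
c13: - | r0:0,r1:Add2,r2:5,r3:Add1
c14: CDB Add1=-2 | r0:0,r1:Add2,r2:5,r3:-2
c15: - | r0:0,r1:Add2,r2:5,r3:-2
c16: - | r0:0,r1:Add2,r2:5,r3:-2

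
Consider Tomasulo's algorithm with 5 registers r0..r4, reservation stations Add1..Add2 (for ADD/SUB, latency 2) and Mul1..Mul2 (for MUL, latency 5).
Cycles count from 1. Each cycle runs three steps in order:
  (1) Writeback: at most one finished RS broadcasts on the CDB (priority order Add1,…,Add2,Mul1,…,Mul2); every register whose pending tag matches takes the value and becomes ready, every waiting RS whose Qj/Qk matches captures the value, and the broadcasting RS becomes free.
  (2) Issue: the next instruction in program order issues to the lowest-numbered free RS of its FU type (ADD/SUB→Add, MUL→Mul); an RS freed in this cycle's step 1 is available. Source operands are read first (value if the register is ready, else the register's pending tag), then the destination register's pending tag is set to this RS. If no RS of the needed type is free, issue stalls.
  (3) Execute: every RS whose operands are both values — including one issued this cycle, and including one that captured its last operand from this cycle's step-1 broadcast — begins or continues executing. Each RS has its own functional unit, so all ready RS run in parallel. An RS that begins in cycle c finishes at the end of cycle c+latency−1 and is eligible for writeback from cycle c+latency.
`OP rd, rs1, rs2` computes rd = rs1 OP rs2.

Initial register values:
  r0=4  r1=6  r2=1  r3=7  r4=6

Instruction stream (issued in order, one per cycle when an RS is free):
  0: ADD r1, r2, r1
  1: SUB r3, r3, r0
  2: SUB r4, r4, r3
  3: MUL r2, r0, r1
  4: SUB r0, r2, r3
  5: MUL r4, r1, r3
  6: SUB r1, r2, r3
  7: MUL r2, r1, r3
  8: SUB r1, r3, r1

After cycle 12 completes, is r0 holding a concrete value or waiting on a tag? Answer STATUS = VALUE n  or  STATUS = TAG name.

  c1: issue ADD r1<-Add1  regs: r0:4,r1:Add1,r2:1,r3:7,r4:6
  c2: issue SUB r3<-Add2  regs: r0:4,r1:Add1,r2:1,r3:Add2,r4:6
  c3: CDB Add1=7; issue SUB r4<-Add1  regs: r0:4,r1:7,r2:1,r3:Add2,r4:Add1
  c4: CDB Add2=3; issue MUL r2<-Mul1  regs: r0:4,r1:7,r2:Mul1,r3:3,r4:Add1
  c5: issue SUB r0<-Add2  regs: r0:Add2,r1:7,r2:Mul1,r3:3,r4:Add1
  c6: CDB Add1=3; issue MUL r4<-Mul2  regs: r0:Add2,r1:7,r2:Mul1,r3:3,r4:Mul2
  c7: issue SUB r1<-Add1  regs: r0:Add2,r1:Add1,r2:Mul1,r3:3,r4:Mul2
  c8: stall  regs: r0:Add2,r1:Add1,r2:Mul1,r3:3,r4:Mul2
  c9: CDB Mul1=28; issue MUL r2<-Mul1  regs: r0:Add2,r1:Add1,r2:Mul1,r3:3,r4:Mul2
  c10: stall  regs: r0:Add2,r1:Add1,r2:Mul1,r3:3,r4:Mul2
  c11: CDB Add1=25; issue SUB r1<-Add1  regs: r0:Add2,r1:Add1,r2:Mul1,r3:3,r4:Mul2
  c12: CDB Add2=25  regs: r0:25,r1:Add1,r2:Mul1,r3:3,r4:Mul2

STATUS = VALUE 25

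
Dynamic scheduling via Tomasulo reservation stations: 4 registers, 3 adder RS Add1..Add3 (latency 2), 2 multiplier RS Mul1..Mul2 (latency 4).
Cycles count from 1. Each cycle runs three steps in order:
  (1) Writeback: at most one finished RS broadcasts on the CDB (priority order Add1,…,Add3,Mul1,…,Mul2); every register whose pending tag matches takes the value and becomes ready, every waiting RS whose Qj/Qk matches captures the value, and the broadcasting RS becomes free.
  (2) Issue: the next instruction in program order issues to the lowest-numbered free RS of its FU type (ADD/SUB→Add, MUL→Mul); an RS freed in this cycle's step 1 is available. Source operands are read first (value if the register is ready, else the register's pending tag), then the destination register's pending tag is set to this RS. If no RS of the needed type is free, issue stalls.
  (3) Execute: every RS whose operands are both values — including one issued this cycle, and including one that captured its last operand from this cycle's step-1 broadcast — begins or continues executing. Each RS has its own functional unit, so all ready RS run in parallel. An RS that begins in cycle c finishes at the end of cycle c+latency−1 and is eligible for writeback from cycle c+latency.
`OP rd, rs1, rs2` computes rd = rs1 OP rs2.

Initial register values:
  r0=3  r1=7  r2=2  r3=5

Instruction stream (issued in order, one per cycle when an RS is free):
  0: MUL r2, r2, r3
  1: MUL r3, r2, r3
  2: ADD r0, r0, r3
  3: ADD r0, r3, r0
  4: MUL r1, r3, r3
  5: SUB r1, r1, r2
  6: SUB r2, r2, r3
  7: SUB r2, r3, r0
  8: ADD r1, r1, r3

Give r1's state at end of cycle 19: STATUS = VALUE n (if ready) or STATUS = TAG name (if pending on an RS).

  c1: issue MUL r2<-Mul1  regs: r0:3,r1:7,r2:Mul1,r3:5
  c2: issue MUL r3<-Mul2  regs: r0:3,r1:7,r2:Mul1,r3:Mul2
  c3: issue ADD r0<-Add1  regs: r0:Add1,r1:7,r2:Mul1,r3:Mul2
  c4: issue ADD r0<-Add2  regs: r0:Add2,r1:7,r2:Mul1,r3:Mul2
  c5: CDB Mul1=10; issue MUL r1<-Mul1  regs: r0:Add2,r1:Mul1,r2:10,r3:Mul2
  c6: issue SUB r1<-Add3  regs: r0:Add2,r1:Add3,r2:10,r3:Mul2
  c7: stall  regs: r0:Add2,r1:Add3,r2:10,r3:Mul2
  c8: stall  regs: r0:Add2,r1:Add3,r2:10,r3:Mul2
  c9: CDB Mul2=50; stall  regs: r0:Add2,r1:Add3,r2:10,r3:50
  c10: stall  regs: r0:Add2,r1:Add3,r2:10,r3:50
  c11: CDB Add1=53; issue SUB r2<-Add1  regs: r0:Add2,r1:Add3,r2:Add1,r3:50
  c12: stall  regs: r0:Add2,r1:Add3,r2:Add1,r3:50
  c13: CDB Add1=-40; issue SUB r2<-Add1  regs: r0:Add2,r1:Add3,r2:Add1,r3:50
  c14: CDB Add2=103; issue ADD r1<-Add2  regs: r0:103,r1:Add2,r2:Add1,r3:50
  c15: CDB Mul1=2500  regs: r0:103,r1:Add2,r2:Add1,r3:50
  c16: CDB Add1=-53  regs: r0:103,r1:Add2,r2:-53,r3:50
  c17: CDB Add3=2490  regs: r0:103,r1:Add2,r2:-53,r3:50
  c18: -  regs: r0:103,r1:Add2,r2:-53,r3:50
  c19: CDB Add2=2540  regs: r0:103,r1:2540,r2:-53,r3:50

STATUS = VALUE 2540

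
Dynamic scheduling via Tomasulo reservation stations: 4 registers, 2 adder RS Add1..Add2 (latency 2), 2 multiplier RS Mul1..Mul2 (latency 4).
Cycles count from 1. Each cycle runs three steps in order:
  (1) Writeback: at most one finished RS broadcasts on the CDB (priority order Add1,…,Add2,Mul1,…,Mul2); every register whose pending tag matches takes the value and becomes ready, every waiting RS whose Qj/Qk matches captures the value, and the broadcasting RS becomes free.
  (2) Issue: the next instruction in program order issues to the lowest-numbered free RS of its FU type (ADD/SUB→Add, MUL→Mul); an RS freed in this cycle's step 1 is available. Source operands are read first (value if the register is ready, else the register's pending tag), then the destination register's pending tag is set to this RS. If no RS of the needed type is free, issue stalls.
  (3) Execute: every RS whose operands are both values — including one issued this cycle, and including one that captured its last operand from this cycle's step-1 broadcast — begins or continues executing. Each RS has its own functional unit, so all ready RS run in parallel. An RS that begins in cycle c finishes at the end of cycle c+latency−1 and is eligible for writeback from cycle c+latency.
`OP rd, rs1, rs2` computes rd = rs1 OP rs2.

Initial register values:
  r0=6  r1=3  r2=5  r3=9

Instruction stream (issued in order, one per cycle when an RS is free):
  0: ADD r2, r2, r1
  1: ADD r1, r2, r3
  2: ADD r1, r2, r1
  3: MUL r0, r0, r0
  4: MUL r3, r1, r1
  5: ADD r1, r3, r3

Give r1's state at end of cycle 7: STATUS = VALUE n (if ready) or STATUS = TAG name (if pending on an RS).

STATUS = TAG Add2

  c1: issue ADD r2<-Add1  regs: r0:6,r1:3,r2:Add1,r3:9
  c2: issue ADD r1<-Add2  regs: r0:6,r1:Add2,r2:Add1,r3:9
  c3: CDB Add1=8; issue ADD r1<-Add1  regs: r0:6,r1:Add1,r2:8,r3:9
  c4: issue MUL r0<-Mul1  regs: r0:Mul1,r1:Add1,r2:8,r3:9
  c5: CDB Add2=17; issue MUL r3<-Mul2  regs: r0:Mul1,r1:Add1,r2:8,r3:Mul2
  c6: issue ADD r1<-Add2  regs: r0:Mul1,r1:Add2,r2:8,r3:Mul2
  c7: CDB Add1=25  regs: r0:Mul1,r1:Add2,r2:8,r3:Mul2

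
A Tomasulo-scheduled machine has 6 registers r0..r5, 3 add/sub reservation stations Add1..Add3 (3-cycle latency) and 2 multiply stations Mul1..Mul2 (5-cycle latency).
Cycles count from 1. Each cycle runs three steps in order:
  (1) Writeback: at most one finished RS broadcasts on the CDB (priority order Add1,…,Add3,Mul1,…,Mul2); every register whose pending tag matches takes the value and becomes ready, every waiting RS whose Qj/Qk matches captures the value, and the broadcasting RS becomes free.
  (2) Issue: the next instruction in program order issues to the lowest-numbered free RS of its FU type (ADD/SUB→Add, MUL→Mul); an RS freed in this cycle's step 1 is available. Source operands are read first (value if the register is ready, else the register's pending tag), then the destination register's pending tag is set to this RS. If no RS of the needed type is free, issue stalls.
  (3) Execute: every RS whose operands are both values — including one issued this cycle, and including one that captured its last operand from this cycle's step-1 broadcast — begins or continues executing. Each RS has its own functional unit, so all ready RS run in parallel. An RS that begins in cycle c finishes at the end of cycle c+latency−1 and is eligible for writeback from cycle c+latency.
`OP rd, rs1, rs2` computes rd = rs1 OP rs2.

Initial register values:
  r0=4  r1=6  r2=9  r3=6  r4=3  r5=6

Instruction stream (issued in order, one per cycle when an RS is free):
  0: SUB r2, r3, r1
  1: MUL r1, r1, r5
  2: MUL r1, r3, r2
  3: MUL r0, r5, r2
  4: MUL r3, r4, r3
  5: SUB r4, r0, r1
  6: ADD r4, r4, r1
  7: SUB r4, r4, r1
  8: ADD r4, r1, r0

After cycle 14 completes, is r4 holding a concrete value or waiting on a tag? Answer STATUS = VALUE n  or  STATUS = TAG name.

  c1: issue SUB r2<-Add1  regs: r0:4,r1:6,r2:Add1,r3:6,r4:3,r5:6
  c2: issue MUL r1<-Mul1  regs: r0:4,r1:Mul1,r2:Add1,r3:6,r4:3,r5:6
  c3: issue MUL r1<-Mul2  regs: r0:4,r1:Mul2,r2:Add1,r3:6,r4:3,r5:6
  c4: CDB Add1=0; stall  regs: r0:4,r1:Mul2,r2:0,r3:6,r4:3,r5:6
  c5: stall  regs: r0:4,r1:Mul2,r2:0,r3:6,r4:3,r5:6
  c6: stall  regs: r0:4,r1:Mul2,r2:0,r3:6,r4:3,r5:6
  c7: CDB Mul1=36; issue MUL r0<-Mul1  regs: r0:Mul1,r1:Mul2,r2:0,r3:6,r4:3,r5:6
  c8: stall  regs: r0:Mul1,r1:Mul2,r2:0,r3:6,r4:3,r5:6
  c9: CDB Mul2=0; issue MUL r3<-Mul2  regs: r0:Mul1,r1:0,r2:0,r3:Mul2,r4:3,r5:6
  c10: issue SUB r4<-Add1  regs: r0:Mul1,r1:0,r2:0,r3:Mul2,r4:Add1,r5:6
  c11: issue ADD r4<-Add2  regs: r0:Mul1,r1:0,r2:0,r3:Mul2,r4:Add2,r5:6
  c12: CDB Mul1=0; issue SUB r4<-Add3  regs: r0:0,r1:0,r2:0,r3:Mul2,r4:Add3,r5:6
  c13: stall  regs: r0:0,r1:0,r2:0,r3:Mul2,r4:Add3,r5:6
  c14: CDB Mul2=18; stall  regs: r0:0,r1:0,r2:0,r3:18,r4:Add3,r5:6

STATUS = TAG Add3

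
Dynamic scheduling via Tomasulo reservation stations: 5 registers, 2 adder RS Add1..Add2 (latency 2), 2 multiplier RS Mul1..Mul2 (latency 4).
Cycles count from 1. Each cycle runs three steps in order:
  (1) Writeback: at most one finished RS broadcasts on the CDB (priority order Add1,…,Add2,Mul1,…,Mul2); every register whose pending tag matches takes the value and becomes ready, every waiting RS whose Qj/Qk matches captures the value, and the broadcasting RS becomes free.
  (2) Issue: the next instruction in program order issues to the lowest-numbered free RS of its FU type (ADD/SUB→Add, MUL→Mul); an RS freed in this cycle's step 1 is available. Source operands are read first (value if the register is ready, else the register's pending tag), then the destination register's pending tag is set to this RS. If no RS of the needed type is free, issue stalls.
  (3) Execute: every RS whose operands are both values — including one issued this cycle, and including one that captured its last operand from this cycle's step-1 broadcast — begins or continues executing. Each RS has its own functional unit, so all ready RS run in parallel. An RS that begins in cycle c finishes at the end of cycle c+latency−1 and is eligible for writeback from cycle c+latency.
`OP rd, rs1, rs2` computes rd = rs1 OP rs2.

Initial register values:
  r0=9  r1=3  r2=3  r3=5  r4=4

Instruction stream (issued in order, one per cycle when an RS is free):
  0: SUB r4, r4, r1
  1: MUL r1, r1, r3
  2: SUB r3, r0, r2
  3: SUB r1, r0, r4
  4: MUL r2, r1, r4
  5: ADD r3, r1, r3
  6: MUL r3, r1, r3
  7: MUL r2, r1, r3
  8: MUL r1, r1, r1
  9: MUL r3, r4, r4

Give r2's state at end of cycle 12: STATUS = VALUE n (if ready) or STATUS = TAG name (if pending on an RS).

STATUS = TAG Mul2

  c1: issue SUB r4<-Add1  regs: r0:9,r1:3,r2:3,r3:5,r4:Add1
  c2: issue MUL r1<-Mul1  regs: r0:9,r1:Mul1,r2:3,r3:5,r4:Add1
  c3: CDB Add1=1; issue SUB r3<-Add1  regs: r0:9,r1:Mul1,r2:3,r3:Add1,r4:1
  c4: issue SUB r1<-Add2  regs: r0:9,r1:Add2,r2:3,r3:Add1,r4:1
  c5: CDB Add1=6; issue MUL r2<-Mul2  regs: r0:9,r1:Add2,r2:Mul2,r3:6,r4:1
  c6: CDB Add2=8; issue ADD r3<-Add1  regs: r0:9,r1:8,r2:Mul2,r3:Add1,r4:1
  c7: CDB Mul1=15; issue MUL r3<-Mul1  regs: r0:9,r1:8,r2:Mul2,r3:Mul1,r4:1
  c8: CDB Add1=14; stall  regs: r0:9,r1:8,r2:Mul2,r3:Mul1,r4:1
  c9: stall  regs: r0:9,r1:8,r2:Mul2,r3:Mul1,r4:1
  c10: CDB Mul2=8; issue MUL r2<-Mul2  regs: r0:9,r1:8,r2:Mul2,r3:Mul1,r4:1
  c11: stall  regs: r0:9,r1:8,r2:Mul2,r3:Mul1,r4:1
  c12: CDB Mul1=112; issue MUL r1<-Mul1  regs: r0:9,r1:Mul1,r2:Mul2,r3:112,r4:1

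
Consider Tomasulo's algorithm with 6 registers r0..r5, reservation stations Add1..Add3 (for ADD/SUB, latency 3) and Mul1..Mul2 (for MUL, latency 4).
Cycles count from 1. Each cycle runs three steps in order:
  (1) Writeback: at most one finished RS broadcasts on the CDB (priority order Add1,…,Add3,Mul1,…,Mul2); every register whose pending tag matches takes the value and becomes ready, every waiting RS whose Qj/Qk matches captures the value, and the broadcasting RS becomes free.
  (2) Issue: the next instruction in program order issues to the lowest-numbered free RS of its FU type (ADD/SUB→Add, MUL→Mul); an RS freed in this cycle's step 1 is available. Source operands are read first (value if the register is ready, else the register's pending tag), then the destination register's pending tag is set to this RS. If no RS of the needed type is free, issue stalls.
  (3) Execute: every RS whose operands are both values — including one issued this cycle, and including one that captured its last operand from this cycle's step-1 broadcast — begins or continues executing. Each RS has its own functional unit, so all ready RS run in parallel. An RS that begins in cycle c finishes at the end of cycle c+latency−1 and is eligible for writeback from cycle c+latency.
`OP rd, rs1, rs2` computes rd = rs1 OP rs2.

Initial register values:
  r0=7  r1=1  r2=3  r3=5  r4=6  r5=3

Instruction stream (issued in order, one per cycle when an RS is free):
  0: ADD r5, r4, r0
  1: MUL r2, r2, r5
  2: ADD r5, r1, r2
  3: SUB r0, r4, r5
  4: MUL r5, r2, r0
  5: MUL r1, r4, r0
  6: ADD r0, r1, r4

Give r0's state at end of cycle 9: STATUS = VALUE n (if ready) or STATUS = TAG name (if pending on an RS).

STATUS = TAG Add3

cycle 1: issue ADD r5<-Add1 // r0:7,r1:1,r2:3,r3:5,r4:6,r5:Add1
cycle 2: issue MUL r2<-Mul1 // r0:7,r1:1,r2:Mul1,r3:5,r4:6,r5:Add1
cycle 3: issue ADD r5<-Add2 // r0:7,r1:1,r2:Mul1,r3:5,r4:6,r5:Add2
cycle 4: CDB Add1=13; issue SUB r0<-Add1 // r0:Add1,r1:1,r2:Mul1,r3:5,r4:6,r5:Add2
cycle 5: issue MUL r5<-Mul2 // r0:Add1,r1:1,r2:Mul1,r3:5,r4:6,r5:Mul2
cycle 6: stall // r0:Add1,r1:1,r2:Mul1,r3:5,r4:6,r5:Mul2
cycle 7: stall // r0:Add1,r1:1,r2:Mul1,r3:5,r4:6,r5:Mul2
cycle 8: CDB Mul1=39; issue MUL r1<-Mul1 // r0:Add1,r1:Mul1,r2:39,r3:5,r4:6,r5:Mul2
cycle 9: issue ADD r0<-Add3 // r0:Add3,r1:Mul1,r2:39,r3:5,r4:6,r5:Mul2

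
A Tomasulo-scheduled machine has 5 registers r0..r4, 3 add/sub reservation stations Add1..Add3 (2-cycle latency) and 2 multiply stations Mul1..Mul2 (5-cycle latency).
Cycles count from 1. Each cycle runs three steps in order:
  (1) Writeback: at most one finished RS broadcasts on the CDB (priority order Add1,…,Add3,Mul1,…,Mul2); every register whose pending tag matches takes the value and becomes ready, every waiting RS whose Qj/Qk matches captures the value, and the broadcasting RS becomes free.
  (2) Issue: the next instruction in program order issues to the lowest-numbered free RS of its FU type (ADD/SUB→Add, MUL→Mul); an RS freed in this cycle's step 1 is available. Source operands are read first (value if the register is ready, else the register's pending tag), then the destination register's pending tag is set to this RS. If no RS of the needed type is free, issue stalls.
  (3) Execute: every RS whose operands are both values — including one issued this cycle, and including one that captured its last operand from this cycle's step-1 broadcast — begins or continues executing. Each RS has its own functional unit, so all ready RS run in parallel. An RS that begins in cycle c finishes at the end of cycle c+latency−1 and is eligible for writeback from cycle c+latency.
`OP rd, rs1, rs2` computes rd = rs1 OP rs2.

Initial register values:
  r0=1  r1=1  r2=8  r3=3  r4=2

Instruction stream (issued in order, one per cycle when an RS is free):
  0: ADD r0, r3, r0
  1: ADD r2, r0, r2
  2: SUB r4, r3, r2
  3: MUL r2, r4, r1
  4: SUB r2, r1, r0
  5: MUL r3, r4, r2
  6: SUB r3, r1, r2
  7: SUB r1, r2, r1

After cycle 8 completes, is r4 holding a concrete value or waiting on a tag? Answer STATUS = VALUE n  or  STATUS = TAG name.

STATUS = VALUE -9

  c1: issue ADD r0<-Add1  regs: r0:Add1,r1:1,r2:8,r3:3,r4:2
  c2: issue ADD r2<-Add2  regs: r0:Add1,r1:1,r2:Add2,r3:3,r4:2
  c3: CDB Add1=4; issue SUB r4<-Add1  regs: r0:4,r1:1,r2:Add2,r3:3,r4:Add1
  c4: issue MUL r2<-Mul1  regs: r0:4,r1:1,r2:Mul1,r3:3,r4:Add1
  c5: CDB Add2=12; issue SUB r2<-Add2  regs: r0:4,r1:1,r2:Add2,r3:3,r4:Add1
  c6: issue MUL r3<-Mul2  regs: r0:4,r1:1,r2:Add2,r3:Mul2,r4:Add1
  c7: CDB Add1=-9; issue SUB r3<-Add1  regs: r0:4,r1:1,r2:Add2,r3:Add1,r4:-9
  c8: CDB Add2=-3; issue SUB r1<-Add2  regs: r0:4,r1:Add2,r2:-3,r3:Add1,r4:-9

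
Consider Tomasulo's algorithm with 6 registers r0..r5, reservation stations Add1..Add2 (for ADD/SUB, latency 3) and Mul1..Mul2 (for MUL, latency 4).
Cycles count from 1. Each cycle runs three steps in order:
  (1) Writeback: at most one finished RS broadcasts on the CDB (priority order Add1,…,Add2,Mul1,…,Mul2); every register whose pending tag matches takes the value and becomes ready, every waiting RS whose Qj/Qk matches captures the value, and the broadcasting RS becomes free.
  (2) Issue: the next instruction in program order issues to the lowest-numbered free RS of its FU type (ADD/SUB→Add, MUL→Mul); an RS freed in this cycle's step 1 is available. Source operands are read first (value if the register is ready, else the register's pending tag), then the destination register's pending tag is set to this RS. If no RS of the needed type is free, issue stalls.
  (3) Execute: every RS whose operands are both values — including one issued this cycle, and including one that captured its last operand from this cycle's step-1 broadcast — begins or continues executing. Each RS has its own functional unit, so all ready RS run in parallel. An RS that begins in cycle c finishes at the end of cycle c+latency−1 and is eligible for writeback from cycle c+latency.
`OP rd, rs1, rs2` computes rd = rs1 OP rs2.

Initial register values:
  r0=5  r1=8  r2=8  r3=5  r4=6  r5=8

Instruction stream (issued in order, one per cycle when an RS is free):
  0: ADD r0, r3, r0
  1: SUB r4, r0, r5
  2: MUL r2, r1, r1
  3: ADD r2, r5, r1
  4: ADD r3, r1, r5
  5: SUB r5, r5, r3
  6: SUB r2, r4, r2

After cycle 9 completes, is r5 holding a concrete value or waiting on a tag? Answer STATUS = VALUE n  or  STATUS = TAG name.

STATUS = TAG Add2

cycle 1: issue ADD r0<-Add1 // r0:Add1,r1:8,r2:8,r3:5,r4:6,r5:8
cycle 2: issue SUB r4<-Add2 // r0:Add1,r1:8,r2:8,r3:5,r4:Add2,r5:8
cycle 3: issue MUL r2<-Mul1 // r0:Add1,r1:8,r2:Mul1,r3:5,r4:Add2,r5:8
cycle 4: CDB Add1=10; issue ADD r2<-Add1 // r0:10,r1:8,r2:Add1,r3:5,r4:Add2,r5:8
cycle 5: stall // r0:10,r1:8,r2:Add1,r3:5,r4:Add2,r5:8
cycle 6: stall // r0:10,r1:8,r2:Add1,r3:5,r4:Add2,r5:8
cycle 7: CDB Add1=16; issue ADD r3<-Add1 // r0:10,r1:8,r2:16,r3:Add1,r4:Add2,r5:8
cycle 8: CDB Add2=2; issue SUB r5<-Add2 // r0:10,r1:8,r2:16,r3:Add1,r4:2,r5:Add2
cycle 9: CDB Mul1=64; stall // r0:10,r1:8,r2:16,r3:Add1,r4:2,r5:Add2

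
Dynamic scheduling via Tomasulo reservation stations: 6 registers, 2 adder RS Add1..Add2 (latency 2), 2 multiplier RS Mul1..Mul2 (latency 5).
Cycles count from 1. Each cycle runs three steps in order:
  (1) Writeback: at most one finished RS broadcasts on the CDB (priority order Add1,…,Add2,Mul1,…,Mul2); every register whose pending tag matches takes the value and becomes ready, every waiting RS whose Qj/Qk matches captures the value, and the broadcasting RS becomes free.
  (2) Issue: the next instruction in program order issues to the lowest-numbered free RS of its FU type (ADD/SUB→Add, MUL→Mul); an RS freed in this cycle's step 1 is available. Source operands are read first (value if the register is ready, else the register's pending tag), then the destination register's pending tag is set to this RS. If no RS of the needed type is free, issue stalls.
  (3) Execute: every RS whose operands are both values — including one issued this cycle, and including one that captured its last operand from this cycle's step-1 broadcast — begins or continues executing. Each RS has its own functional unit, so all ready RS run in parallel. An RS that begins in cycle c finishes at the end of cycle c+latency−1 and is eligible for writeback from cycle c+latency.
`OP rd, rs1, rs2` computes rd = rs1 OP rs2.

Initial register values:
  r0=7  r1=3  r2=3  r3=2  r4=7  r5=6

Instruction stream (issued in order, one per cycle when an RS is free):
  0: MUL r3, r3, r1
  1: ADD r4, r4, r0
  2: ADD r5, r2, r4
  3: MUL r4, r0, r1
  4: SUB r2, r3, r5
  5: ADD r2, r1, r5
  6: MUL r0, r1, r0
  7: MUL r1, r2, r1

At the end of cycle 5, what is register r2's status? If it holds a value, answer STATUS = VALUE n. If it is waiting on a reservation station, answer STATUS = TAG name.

cycle 1: issue MUL r3<-Mul1 // r0:7,r1:3,r2:3,r3:Mul1,r4:7,r5:6
cycle 2: issue ADD r4<-Add1 // r0:7,r1:3,r2:3,r3:Mul1,r4:Add1,r5:6
cycle 3: issue ADD r5<-Add2 // r0:7,r1:3,r2:3,r3:Mul1,r4:Add1,r5:Add2
cycle 4: CDB Add1=14; issue MUL r4<-Mul2 // r0:7,r1:3,r2:3,r3:Mul1,r4:Mul2,r5:Add2
cycle 5: issue SUB r2<-Add1 // r0:7,r1:3,r2:Add1,r3:Mul1,r4:Mul2,r5:Add2

STATUS = TAG Add1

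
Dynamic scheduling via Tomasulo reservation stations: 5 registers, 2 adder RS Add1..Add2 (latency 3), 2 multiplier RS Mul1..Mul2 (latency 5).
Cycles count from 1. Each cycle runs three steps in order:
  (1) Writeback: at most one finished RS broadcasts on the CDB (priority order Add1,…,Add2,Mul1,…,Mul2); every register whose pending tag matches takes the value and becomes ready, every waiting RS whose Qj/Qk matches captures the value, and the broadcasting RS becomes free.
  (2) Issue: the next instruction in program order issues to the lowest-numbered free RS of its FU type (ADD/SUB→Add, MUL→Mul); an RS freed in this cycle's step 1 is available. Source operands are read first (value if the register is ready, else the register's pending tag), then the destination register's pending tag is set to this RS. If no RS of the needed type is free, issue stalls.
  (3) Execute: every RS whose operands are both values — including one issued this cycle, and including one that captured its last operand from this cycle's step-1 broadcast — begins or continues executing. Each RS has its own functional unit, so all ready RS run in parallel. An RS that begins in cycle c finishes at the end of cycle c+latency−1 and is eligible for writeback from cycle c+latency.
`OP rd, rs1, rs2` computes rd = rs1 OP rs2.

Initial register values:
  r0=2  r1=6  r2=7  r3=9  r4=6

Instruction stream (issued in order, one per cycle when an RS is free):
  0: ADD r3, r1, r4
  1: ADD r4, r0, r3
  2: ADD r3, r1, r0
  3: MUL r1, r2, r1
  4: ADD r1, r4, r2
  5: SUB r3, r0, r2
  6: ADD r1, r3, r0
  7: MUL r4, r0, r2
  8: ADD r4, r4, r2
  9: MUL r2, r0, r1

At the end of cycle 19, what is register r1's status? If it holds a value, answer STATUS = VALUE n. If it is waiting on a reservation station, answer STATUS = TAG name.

STATUS = VALUE -3

c1: issue ADD r3<-Add1 | r0:2,r1:6,r2:7,r3:Add1,r4:6
c2: issue ADD r4<-Add2 | r0:2,r1:6,r2:7,r3:Add1,r4:Add2
c3: stall | r0:2,r1:6,r2:7,r3:Add1,r4:Add2
c4: CDB Add1=12; issue ADD r3<-Add1 | r0:2,r1:6,r2:7,r3:Add1,r4:Add2
c5: issue MUL r1<-Mul1 | r0:2,r1:Mul1,r2:7,r3:Add1,r4:Add2
c6: stall | r0:2,r1:Mul1,r2:7,r3:Add1,r4:Add2
c7: CDB Add1=8; issue ADD r1<-Add1 | r0:2,r1:Add1,r2:7,r3:8,r4:Add2
c8: CDB Add2=14; issue SUB r3<-Add2 | r0:2,r1:Add1,r2:7,r3:Add2,r4:14
c9: stall | r0:2,r1:Add1,r2:7,r3:Add2,r4:14
c10: CDB Mul1=42; stall | r0:2,r1:Add1,r2:7,r3:Add2,r4:14
c11: CDB Add1=21; issue ADD r1<-Add1 | r0:2,r1:Add1,r2:7,r3:Add2,r4:14
c12: CDB Add2=-5; issue MUL r4<-Mul1 | r0:2,r1:Add1,r2:7,r3:-5,r4:Mul1
c13: issue ADD r4<-Add2 | r0:2,r1:Add1,r2:7,r3:-5,r4:Add2
c14: issue MUL r2<-Mul2 | r0:2,r1:Add1,r2:Mul2,r3:-5,r4:Add2
c15: CDB Add1=-3 | r0:2,r1:-3,r2:Mul2,r3:-5,r4:Add2
c16: - | r0:2,r1:-3,r2:Mul2,r3:-5,r4:Add2
c17: CDB Mul1=14 | r0:2,r1:-3,r2:Mul2,r3:-5,r4:Add2
c18: - | r0:2,r1:-3,r2:Mul2,r3:-5,r4:Add2
c19: - | r0:2,r1:-3,r2:Mul2,r3:-5,r4:Add2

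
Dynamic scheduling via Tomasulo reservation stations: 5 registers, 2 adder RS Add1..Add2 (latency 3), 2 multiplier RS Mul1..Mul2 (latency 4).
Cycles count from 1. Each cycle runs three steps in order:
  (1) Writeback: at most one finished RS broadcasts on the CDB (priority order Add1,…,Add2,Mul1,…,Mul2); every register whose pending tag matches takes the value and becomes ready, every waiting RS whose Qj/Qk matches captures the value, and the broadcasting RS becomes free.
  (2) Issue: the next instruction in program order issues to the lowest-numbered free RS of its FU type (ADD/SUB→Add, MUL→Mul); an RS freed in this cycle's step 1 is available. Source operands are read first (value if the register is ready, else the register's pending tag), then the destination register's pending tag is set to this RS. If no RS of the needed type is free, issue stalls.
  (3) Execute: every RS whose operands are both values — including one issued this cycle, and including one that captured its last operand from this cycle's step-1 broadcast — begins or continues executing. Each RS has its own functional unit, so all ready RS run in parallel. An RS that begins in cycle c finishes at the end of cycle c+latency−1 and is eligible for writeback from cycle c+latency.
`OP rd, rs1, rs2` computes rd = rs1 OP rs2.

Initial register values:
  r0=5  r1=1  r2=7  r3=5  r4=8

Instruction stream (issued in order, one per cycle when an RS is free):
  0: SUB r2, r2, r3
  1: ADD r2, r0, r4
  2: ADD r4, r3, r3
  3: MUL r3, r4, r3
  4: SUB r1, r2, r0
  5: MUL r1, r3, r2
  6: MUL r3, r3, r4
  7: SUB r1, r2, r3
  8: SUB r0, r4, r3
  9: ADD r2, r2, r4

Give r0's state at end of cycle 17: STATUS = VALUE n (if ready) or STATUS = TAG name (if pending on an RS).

cycle 1: issue SUB r2<-Add1 // r0:5,r1:1,r2:Add1,r3:5,r4:8
cycle 2: issue ADD r2<-Add2 // r0:5,r1:1,r2:Add2,r3:5,r4:8
cycle 3: stall // r0:5,r1:1,r2:Add2,r3:5,r4:8
cycle 4: CDB Add1=2; issue ADD r4<-Add1 // r0:5,r1:1,r2:Add2,r3:5,r4:Add1
cycle 5: CDB Add2=13; issue MUL r3<-Mul1 // r0:5,r1:1,r2:13,r3:Mul1,r4:Add1
cycle 6: issue SUB r1<-Add2 // r0:5,r1:Add2,r2:13,r3:Mul1,r4:Add1
cycle 7: CDB Add1=10; issue MUL r1<-Mul2 // r0:5,r1:Mul2,r2:13,r3:Mul1,r4:10
cycle 8: stall // r0:5,r1:Mul2,r2:13,r3:Mul1,r4:10
cycle 9: CDB Add2=8; stall // r0:5,r1:Mul2,r2:13,r3:Mul1,r4:10
cycle 10: stall // r0:5,r1:Mul2,r2:13,r3:Mul1,r4:10
cycle 11: CDB Mul1=50; issue MUL r3<-Mul1 // r0:5,r1:Mul2,r2:13,r3:Mul1,r4:10
cycle 12: issue SUB r1<-Add1 // r0:5,r1:Add1,r2:13,r3:Mul1,r4:10
cycle 13: issue SUB r0<-Add2 // r0:Add2,r1:Add1,r2:13,r3:Mul1,r4:10
cycle 14: stall // r0:Add2,r1:Add1,r2:13,r3:Mul1,r4:10
cycle 15: CDB Mul1=500; stall // r0:Add2,r1:Add1,r2:13,r3:500,r4:10
cycle 16: CDB Mul2=650; stall // r0:Add2,r1:Add1,r2:13,r3:500,r4:10
cycle 17: stall // r0:Add2,r1:Add1,r2:13,r3:500,r4:10

STATUS = TAG Add2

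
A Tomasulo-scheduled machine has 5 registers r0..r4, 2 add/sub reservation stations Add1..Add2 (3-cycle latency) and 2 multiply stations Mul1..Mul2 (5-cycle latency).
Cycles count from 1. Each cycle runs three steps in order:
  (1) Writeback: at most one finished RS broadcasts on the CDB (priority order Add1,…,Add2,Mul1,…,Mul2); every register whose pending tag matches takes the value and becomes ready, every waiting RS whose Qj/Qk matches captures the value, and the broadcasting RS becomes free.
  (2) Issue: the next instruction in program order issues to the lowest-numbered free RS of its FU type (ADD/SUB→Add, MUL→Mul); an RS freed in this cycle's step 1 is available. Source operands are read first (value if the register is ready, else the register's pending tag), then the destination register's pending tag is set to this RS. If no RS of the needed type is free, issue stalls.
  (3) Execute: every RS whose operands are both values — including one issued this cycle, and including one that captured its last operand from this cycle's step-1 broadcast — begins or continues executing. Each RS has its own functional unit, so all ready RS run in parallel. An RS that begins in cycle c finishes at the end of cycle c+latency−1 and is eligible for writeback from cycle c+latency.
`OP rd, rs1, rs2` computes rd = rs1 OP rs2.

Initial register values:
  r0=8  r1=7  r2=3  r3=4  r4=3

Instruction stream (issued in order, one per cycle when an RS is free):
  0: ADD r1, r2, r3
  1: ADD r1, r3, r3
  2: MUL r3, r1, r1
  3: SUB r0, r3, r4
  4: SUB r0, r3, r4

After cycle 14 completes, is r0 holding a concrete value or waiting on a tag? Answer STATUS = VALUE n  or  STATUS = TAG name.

STATUS = VALUE 61

c1: issue ADD r1<-Add1 | r0:8,r1:Add1,r2:3,r3:4,r4:3
c2: issue ADD r1<-Add2 | r0:8,r1:Add2,r2:3,r3:4,r4:3
c3: issue MUL r3<-Mul1 | r0:8,r1:Add2,r2:3,r3:Mul1,r4:3
c4: CDB Add1=7; issue SUB r0<-Add1 | r0:Add1,r1:Add2,r2:3,r3:Mul1,r4:3
c5: CDB Add2=8; issue SUB r0<-Add2 | r0:Add2,r1:8,r2:3,r3:Mul1,r4:3
c6: - | r0:Add2,r1:8,r2:3,r3:Mul1,r4:3
c7: - | r0:Add2,r1:8,r2:3,r3:Mul1,r4:3
c8: - | r0:Add2,r1:8,r2:3,r3:Mul1,r4:3
c9: - | r0:Add2,r1:8,r2:3,r3:Mul1,r4:3
c10: CDB Mul1=64 | r0:Add2,r1:8,r2:3,r3:64,r4:3
c11: - | r0:Add2,r1:8,r2:3,r3:64,r4:3
c12: - | r0:Add2,r1:8,r2:3,r3:64,r4:3
c13: CDB Add1=61 | r0:Add2,r1:8,r2:3,r3:64,r4:3
c14: CDB Add2=61 | r0:61,r1:8,r2:3,r3:64,r4:3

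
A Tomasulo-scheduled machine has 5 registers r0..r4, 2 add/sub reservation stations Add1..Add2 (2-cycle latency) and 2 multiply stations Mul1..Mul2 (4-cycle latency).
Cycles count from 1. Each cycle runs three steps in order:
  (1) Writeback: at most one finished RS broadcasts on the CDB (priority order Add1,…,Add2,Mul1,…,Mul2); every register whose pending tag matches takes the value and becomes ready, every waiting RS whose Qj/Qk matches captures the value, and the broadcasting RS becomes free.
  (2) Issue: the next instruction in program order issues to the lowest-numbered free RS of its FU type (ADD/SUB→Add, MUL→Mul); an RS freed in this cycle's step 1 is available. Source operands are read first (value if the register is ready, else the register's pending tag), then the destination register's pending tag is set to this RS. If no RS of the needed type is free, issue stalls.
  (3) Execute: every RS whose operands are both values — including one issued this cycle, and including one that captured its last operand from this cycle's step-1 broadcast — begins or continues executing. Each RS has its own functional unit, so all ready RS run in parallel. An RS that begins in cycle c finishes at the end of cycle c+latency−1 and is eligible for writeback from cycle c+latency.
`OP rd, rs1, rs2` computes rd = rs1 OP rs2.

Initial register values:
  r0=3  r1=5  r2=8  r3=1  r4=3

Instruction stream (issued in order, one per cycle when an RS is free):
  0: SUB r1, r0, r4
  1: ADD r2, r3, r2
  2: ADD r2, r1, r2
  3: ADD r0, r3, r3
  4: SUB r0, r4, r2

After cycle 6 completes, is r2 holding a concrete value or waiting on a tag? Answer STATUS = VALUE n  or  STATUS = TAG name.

c1: issue SUB r1<-Add1 | r0:3,r1:Add1,r2:8,r3:1,r4:3
c2: issue ADD r2<-Add2 | r0:3,r1:Add1,r2:Add2,r3:1,r4:3
c3: CDB Add1=0; issue ADD r2<-Add1 | r0:3,r1:0,r2:Add1,r3:1,r4:3
c4: CDB Add2=9; issue ADD r0<-Add2 | r0:Add2,r1:0,r2:Add1,r3:1,r4:3
c5: stall | r0:Add2,r1:0,r2:Add1,r3:1,r4:3
c6: CDB Add1=9; issue SUB r0<-Add1 | r0:Add1,r1:0,r2:9,r3:1,r4:3

STATUS = VALUE 9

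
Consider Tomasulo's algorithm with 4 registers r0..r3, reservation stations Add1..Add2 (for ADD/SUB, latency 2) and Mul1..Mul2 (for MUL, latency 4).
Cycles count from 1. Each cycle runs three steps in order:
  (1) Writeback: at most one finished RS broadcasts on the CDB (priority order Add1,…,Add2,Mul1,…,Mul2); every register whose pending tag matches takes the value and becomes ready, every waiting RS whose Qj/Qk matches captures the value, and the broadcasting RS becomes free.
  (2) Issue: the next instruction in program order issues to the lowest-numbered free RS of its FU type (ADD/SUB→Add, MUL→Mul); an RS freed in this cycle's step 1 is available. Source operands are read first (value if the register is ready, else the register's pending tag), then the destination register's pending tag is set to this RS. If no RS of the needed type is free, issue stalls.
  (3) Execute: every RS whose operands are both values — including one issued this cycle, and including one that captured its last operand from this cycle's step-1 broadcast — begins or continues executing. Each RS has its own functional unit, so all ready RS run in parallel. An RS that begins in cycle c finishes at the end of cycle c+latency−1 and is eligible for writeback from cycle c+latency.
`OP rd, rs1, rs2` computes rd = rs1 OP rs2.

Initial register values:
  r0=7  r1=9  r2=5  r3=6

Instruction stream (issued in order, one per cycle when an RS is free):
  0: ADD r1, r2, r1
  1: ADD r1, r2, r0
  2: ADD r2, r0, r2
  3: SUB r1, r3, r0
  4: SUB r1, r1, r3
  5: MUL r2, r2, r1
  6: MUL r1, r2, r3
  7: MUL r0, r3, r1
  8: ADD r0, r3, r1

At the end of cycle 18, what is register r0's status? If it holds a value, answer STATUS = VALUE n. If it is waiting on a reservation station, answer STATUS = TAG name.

STATUS = VALUE -498

  c1: issue ADD r1<-Add1  regs: r0:7,r1:Add1,r2:5,r3:6
  c2: issue ADD r1<-Add2  regs: r0:7,r1:Add2,r2:5,r3:6
  c3: CDB Add1=14; issue ADD r2<-Add1  regs: r0:7,r1:Add2,r2:Add1,r3:6
  c4: CDB Add2=12; issue SUB r1<-Add2  regs: r0:7,r1:Add2,r2:Add1,r3:6
  c5: CDB Add1=12; issue SUB r1<-Add1  regs: r0:7,r1:Add1,r2:12,r3:6
  c6: CDB Add2=-1; issue MUL r2<-Mul1  regs: r0:7,r1:Add1,r2:Mul1,r3:6
  c7: issue MUL r1<-Mul2  regs: r0:7,r1:Mul2,r2:Mul1,r3:6
  c8: CDB Add1=-7; stall  regs: r0:7,r1:Mul2,r2:Mul1,r3:6
  c9: stall  regs: r0:7,r1:Mul2,r2:Mul1,r3:6
  c10: stall  regs: r0:7,r1:Mul2,r2:Mul1,r3:6
  c11: stall  regs: r0:7,r1:Mul2,r2:Mul1,r3:6
  c12: CDB Mul1=-84; issue MUL r0<-Mul1  regs: r0:Mul1,r1:Mul2,r2:-84,r3:6
  c13: issue ADD r0<-Add1  regs: r0:Add1,r1:Mul2,r2:-84,r3:6
  c14: -  regs: r0:Add1,r1:Mul2,r2:-84,r3:6
  c15: -  regs: r0:Add1,r1:Mul2,r2:-84,r3:6
  c16: CDB Mul2=-504  regs: r0:Add1,r1:-504,r2:-84,r3:6
  c17: -  regs: r0:Add1,r1:-504,r2:-84,r3:6
  c18: CDB Add1=-498  regs: r0:-498,r1:-504,r2:-84,r3:6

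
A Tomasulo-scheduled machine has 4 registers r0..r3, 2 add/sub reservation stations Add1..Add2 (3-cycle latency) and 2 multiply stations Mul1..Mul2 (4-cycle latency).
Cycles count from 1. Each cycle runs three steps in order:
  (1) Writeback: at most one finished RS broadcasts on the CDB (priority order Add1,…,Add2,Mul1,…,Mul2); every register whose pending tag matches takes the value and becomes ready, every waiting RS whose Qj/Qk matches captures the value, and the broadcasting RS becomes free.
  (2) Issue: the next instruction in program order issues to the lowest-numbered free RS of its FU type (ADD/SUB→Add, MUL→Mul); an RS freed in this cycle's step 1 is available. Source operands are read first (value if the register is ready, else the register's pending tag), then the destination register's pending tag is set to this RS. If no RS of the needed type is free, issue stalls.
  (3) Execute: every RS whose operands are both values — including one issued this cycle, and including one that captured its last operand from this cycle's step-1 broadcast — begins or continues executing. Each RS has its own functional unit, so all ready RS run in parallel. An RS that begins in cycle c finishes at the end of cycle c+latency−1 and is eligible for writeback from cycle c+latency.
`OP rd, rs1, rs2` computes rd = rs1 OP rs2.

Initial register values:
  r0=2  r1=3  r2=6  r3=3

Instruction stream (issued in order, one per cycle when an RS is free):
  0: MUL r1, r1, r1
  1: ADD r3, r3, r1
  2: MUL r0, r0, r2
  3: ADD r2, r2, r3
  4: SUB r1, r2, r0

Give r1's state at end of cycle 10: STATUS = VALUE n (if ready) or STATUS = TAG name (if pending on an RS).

cycle 1: issue MUL r1<-Mul1 // r0:2,r1:Mul1,r2:6,r3:3
cycle 2: issue ADD r3<-Add1 // r0:2,r1:Mul1,r2:6,r3:Add1
cycle 3: issue MUL r0<-Mul2 // r0:Mul2,r1:Mul1,r2:6,r3:Add1
cycle 4: issue ADD r2<-Add2 // r0:Mul2,r1:Mul1,r2:Add2,r3:Add1
cycle 5: CDB Mul1=9; stall // r0:Mul2,r1:9,r2:Add2,r3:Add1
cycle 6: stall // r0:Mul2,r1:9,r2:Add2,r3:Add1
cycle 7: CDB Mul2=12; stall // r0:12,r1:9,r2:Add2,r3:Add1
cycle 8: CDB Add1=12; issue SUB r1<-Add1 // r0:12,r1:Add1,r2:Add2,r3:12
cycle 9: - // r0:12,r1:Add1,r2:Add2,r3:12
cycle 10: - // r0:12,r1:Add1,r2:Add2,r3:12

STATUS = TAG Add1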